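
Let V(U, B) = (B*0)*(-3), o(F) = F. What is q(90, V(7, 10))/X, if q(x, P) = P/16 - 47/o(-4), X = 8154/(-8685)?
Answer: -45355/3624 ≈ -12.515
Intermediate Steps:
X = -906/965 (X = 8154*(-1/8685) = -906/965 ≈ -0.93886)
V(U, B) = 0 (V(U, B) = 0*(-3) = 0)
q(x, P) = 47/4 + P/16 (q(x, P) = P/16 - 47/(-4) = P*(1/16) - 47*(-¼) = P/16 + 47/4 = 47/4 + P/16)
q(90, V(7, 10))/X = (47/4 + (1/16)*0)/(-906/965) = (47/4 + 0)*(-965/906) = (47/4)*(-965/906) = -45355/3624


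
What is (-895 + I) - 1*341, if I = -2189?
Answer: -3425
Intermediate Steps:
(-895 + I) - 1*341 = (-895 - 2189) - 1*341 = -3084 - 341 = -3425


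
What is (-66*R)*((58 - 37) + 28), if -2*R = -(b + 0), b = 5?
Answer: -8085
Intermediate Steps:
R = 5/2 (R = -(-1)*(5 + 0)/2 = -(-1)*5/2 = -½*(-5) = 5/2 ≈ 2.5000)
(-66*R)*((58 - 37) + 28) = (-66*5/2)*((58 - 37) + 28) = -165*(21 + 28) = -165*49 = -8085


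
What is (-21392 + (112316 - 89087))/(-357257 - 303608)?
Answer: -1837/660865 ≈ -0.0027797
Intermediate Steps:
(-21392 + (112316 - 89087))/(-357257 - 303608) = (-21392 + 23229)/(-660865) = 1837*(-1/660865) = -1837/660865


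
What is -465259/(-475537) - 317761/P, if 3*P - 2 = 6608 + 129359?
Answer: -130020179000/21552763451 ≈ -6.0326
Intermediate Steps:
P = 45323 (P = ⅔ + (6608 + 129359)/3 = ⅔ + (⅓)*135967 = ⅔ + 135967/3 = 45323)
-465259/(-475537) - 317761/P = -465259/(-475537) - 317761/45323 = -465259*(-1/475537) - 317761*1/45323 = 465259/475537 - 317761/45323 = -130020179000/21552763451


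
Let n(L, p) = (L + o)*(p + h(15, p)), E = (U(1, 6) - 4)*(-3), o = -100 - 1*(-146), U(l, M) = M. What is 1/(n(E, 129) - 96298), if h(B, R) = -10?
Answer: -1/91538 ≈ -1.0924e-5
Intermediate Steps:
o = 46 (o = -100 + 146 = 46)
E = -6 (E = (6 - 4)*(-3) = 2*(-3) = -6)
n(L, p) = (-10 + p)*(46 + L) (n(L, p) = (L + 46)*(p - 10) = (46 + L)*(-10 + p) = (-10 + p)*(46 + L))
1/(n(E, 129) - 96298) = 1/((-460 - 10*(-6) + 46*129 - 6*129) - 96298) = 1/((-460 + 60 + 5934 - 774) - 96298) = 1/(4760 - 96298) = 1/(-91538) = -1/91538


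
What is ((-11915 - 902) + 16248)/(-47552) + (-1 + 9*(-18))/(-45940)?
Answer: -37467291/546134720 ≈ -0.068604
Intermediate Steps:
((-11915 - 902) + 16248)/(-47552) + (-1 + 9*(-18))/(-45940) = (-12817 + 16248)*(-1/47552) + (-1 - 162)*(-1/45940) = 3431*(-1/47552) - 163*(-1/45940) = -3431/47552 + 163/45940 = -37467291/546134720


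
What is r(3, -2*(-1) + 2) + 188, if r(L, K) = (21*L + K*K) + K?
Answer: 271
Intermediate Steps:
r(L, K) = K + K² + 21*L (r(L, K) = (21*L + K²) + K = (K² + 21*L) + K = K + K² + 21*L)
r(3, -2*(-1) + 2) + 188 = ((-2*(-1) + 2) + (-2*(-1) + 2)² + 21*3) + 188 = ((2 + 2) + (2 + 2)² + 63) + 188 = (4 + 4² + 63) + 188 = (4 + 16 + 63) + 188 = 83 + 188 = 271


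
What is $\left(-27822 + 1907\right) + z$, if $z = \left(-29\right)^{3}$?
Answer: $-50304$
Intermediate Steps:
$z = -24389$
$\left(-27822 + 1907\right) + z = \left(-27822 + 1907\right) - 24389 = -25915 - 24389 = -50304$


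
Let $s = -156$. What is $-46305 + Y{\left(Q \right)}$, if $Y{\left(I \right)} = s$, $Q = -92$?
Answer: $-46461$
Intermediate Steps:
$Y{\left(I \right)} = -156$
$-46305 + Y{\left(Q \right)} = -46305 - 156 = -46461$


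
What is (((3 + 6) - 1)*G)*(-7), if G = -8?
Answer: 448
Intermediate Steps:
(((3 + 6) - 1)*G)*(-7) = (((3 + 6) - 1)*(-8))*(-7) = ((9 - 1)*(-8))*(-7) = (8*(-8))*(-7) = -64*(-7) = 448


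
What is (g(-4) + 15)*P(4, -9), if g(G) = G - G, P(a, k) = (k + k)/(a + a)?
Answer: -135/4 ≈ -33.750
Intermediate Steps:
P(a, k) = k/a (P(a, k) = (2*k)/((2*a)) = (2*k)*(1/(2*a)) = k/a)
g(G) = 0
(g(-4) + 15)*P(4, -9) = (0 + 15)*(-9/4) = 15*(-9*¼) = 15*(-9/4) = -135/4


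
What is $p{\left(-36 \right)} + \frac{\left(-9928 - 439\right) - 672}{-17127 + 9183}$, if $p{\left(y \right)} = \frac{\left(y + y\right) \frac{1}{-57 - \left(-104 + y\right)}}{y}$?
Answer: $\frac{932125}{659352} \approx 1.4137$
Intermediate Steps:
$p{\left(y \right)} = \frac{2}{47 - y}$ ($p{\left(y \right)} = \frac{2 y \frac{1}{47 - y}}{y} = \frac{2}{47 - y}$)
$p{\left(-36 \right)} + \frac{\left(-9928 - 439\right) - 672}{-17127 + 9183} = - \frac{2}{-47 - 36} + \frac{\left(-9928 - 439\right) - 672}{-17127 + 9183} = - \frac{2}{-83} + \frac{\left(-9928 - 439\right) - 672}{-7944} = \left(-2\right) \left(- \frac{1}{83}\right) + \left(-10367 - 672\right) \left(- \frac{1}{7944}\right) = \frac{2}{83} - - \frac{11039}{7944} = \frac{2}{83} + \frac{11039}{7944} = \frac{932125}{659352}$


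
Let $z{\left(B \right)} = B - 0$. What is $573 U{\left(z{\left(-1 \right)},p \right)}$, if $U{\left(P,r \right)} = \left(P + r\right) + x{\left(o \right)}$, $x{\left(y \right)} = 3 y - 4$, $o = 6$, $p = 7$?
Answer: $11460$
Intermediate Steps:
$x{\left(y \right)} = -4 + 3 y$
$z{\left(B \right)} = B$ ($z{\left(B \right)} = B + 0 = B$)
$U{\left(P,r \right)} = 14 + P + r$ ($U{\left(P,r \right)} = \left(P + r\right) + \left(-4 + 3 \cdot 6\right) = \left(P + r\right) + \left(-4 + 18\right) = \left(P + r\right) + 14 = 14 + P + r$)
$573 U{\left(z{\left(-1 \right)},p \right)} = 573 \left(14 - 1 + 7\right) = 573 \cdot 20 = 11460$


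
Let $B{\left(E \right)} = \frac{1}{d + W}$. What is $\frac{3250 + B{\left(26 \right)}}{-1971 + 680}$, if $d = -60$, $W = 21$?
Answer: $- \frac{126749}{50349} \approx -2.5174$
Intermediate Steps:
$B{\left(E \right)} = - \frac{1}{39}$ ($B{\left(E \right)} = \frac{1}{-60 + 21} = \frac{1}{-39} = - \frac{1}{39}$)
$\frac{3250 + B{\left(26 \right)}}{-1971 + 680} = \frac{3250 - \frac{1}{39}}{-1971 + 680} = \frac{126749}{39 \left(-1291\right)} = \frac{126749}{39} \left(- \frac{1}{1291}\right) = - \frac{126749}{50349}$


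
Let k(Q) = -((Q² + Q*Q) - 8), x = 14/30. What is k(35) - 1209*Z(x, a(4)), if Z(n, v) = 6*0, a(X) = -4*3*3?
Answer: -2442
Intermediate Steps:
x = 7/15 (x = 14*(1/30) = 7/15 ≈ 0.46667)
a(X) = -36 (a(X) = -12*3 = -36)
Z(n, v) = 0
k(Q) = 8 - 2*Q² (k(Q) = -((Q² + Q²) - 8) = -(2*Q² - 8) = -(-8 + 2*Q²) = 8 - 2*Q²)
k(35) - 1209*Z(x, a(4)) = (8 - 2*35²) - 1209*0 = (8 - 2*1225) + 0 = (8 - 2450) + 0 = -2442 + 0 = -2442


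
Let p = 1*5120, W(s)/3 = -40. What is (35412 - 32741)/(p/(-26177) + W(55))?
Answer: -69918767/3146360 ≈ -22.222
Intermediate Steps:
W(s) = -120 (W(s) = 3*(-40) = -120)
p = 5120
(35412 - 32741)/(p/(-26177) + W(55)) = (35412 - 32741)/(5120/(-26177) - 120) = 2671/(5120*(-1/26177) - 120) = 2671/(-5120/26177 - 120) = 2671/(-3146360/26177) = 2671*(-26177/3146360) = -69918767/3146360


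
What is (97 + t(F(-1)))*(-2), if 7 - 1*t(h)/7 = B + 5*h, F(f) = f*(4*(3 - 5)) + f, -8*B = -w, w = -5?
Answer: 757/4 ≈ 189.25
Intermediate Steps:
B = -5/8 (B = -(-1)*(-5)/8 = -⅛*5 = -5/8 ≈ -0.62500)
F(f) = -7*f (F(f) = f*(4*(-2)) + f = f*(-8) + f = -8*f + f = -7*f)
t(h) = 427/8 - 35*h (t(h) = 49 - 7*(-5/8 + 5*h) = 49 + (35/8 - 35*h) = 427/8 - 35*h)
(97 + t(F(-1)))*(-2) = (97 + (427/8 - (-245)*(-1)))*(-2) = (97 + (427/8 - 35*7))*(-2) = (97 + (427/8 - 245))*(-2) = (97 - 1533/8)*(-2) = -757/8*(-2) = 757/4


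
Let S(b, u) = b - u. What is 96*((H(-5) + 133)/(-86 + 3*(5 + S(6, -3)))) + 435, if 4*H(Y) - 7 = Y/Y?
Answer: 1545/11 ≈ 140.45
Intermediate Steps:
H(Y) = 2 (H(Y) = 7/4 + (Y/Y)/4 = 7/4 + (¼)*1 = 7/4 + ¼ = 2)
96*((H(-5) + 133)/(-86 + 3*(5 + S(6, -3)))) + 435 = 96*((2 + 133)/(-86 + 3*(5 + (6 - 1*(-3))))) + 435 = 96*(135/(-86 + 3*(5 + (6 + 3)))) + 435 = 96*(135/(-86 + 3*(5 + 9))) + 435 = 96*(135/(-86 + 3*14)) + 435 = 96*(135/(-86 + 42)) + 435 = 96*(135/(-44)) + 435 = 96*(135*(-1/44)) + 435 = 96*(-135/44) + 435 = -3240/11 + 435 = 1545/11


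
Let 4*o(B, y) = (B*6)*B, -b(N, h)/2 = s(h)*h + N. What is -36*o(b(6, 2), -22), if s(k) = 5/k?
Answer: -26136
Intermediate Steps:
b(N, h) = -10 - 2*N (b(N, h) = -2*((5/h)*h + N) = -2*(5 + N) = -10 - 2*N)
o(B, y) = 3*B²/2 (o(B, y) = ((B*6)*B)/4 = ((6*B)*B)/4 = (6*B²)/4 = 3*B²/2)
-36*o(b(6, 2), -22) = -54*(-10 - 2*6)² = -54*(-10 - 12)² = -54*(-22)² = -54*484 = -36*726 = -26136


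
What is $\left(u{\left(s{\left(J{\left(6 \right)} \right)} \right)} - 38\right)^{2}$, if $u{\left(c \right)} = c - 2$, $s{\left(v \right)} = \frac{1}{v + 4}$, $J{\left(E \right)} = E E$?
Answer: $\frac{2556801}{1600} \approx 1598.0$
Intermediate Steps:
$J{\left(E \right)} = E^{2}$
$s{\left(v \right)} = \frac{1}{4 + v}$
$u{\left(c \right)} = -2 + c$
$\left(u{\left(s{\left(J{\left(6 \right)} \right)} \right)} - 38\right)^{2} = \left(\left(-2 + \frac{1}{4 + 6^{2}}\right) - 38\right)^{2} = \left(\left(-2 + \frac{1}{4 + 36}\right) - 38\right)^{2} = \left(\left(-2 + \frac{1}{40}\right) - 38\right)^{2} = \left(- \frac{79}{40} - 38\right)^{2} = \left(- \frac{1599}{40}\right)^{2} = \frac{2556801}{1600}$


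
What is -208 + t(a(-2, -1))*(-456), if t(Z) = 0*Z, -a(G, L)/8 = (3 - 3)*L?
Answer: -208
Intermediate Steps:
a(G, L) = 0 (a(G, L) = -8*(3 - 3)*L = -0*L = -8*0 = 0)
t(Z) = 0
-208 + t(a(-2, -1))*(-456) = -208 + 0*(-456) = -208 + 0 = -208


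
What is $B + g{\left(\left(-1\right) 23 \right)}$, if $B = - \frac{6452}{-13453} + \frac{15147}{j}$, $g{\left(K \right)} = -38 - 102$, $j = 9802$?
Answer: $- \frac{18194267745}{131866306} \approx -137.98$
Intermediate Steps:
$g{\left(K \right)} = -140$ ($g{\left(K \right)} = -38 - 102 = -140$)
$B = \frac{267015095}{131866306}$ ($B = - \frac{6452}{-13453} + \frac{15147}{9802} = \left(-6452\right) \left(- \frac{1}{13453}\right) + 15147 \cdot \frac{1}{9802} = \frac{6452}{13453} + \frac{15147}{9802} = \frac{267015095}{131866306} \approx 2.0249$)
$B + g{\left(\left(-1\right) 23 \right)} = \frac{267015095}{131866306} - 140 = - \frac{18194267745}{131866306}$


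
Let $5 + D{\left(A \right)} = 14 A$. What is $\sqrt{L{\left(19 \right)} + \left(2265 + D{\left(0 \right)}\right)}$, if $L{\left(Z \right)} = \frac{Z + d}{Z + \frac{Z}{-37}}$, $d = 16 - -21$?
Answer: $\frac{\sqrt{7352582}}{57} \approx 47.571$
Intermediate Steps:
$D{\left(A \right)} = -5 + 14 A$
$d = 37$ ($d = 16 + \left(25 - 4\right) = 16 + 21 = 37$)
$L{\left(Z \right)} = \frac{37 \left(37 + Z\right)}{36 Z}$ ($L{\left(Z \right)} = \frac{Z + 37}{Z + \frac{Z}{-37}} = \frac{37 + Z}{Z + Z \left(- \frac{1}{37}\right)} = \frac{37 + Z}{Z - \frac{Z}{37}} = \frac{37 + Z}{\frac{36}{37} Z} = \left(37 + Z\right) \frac{37}{36 Z} = \frac{37 \left(37 + Z\right)}{36 Z}$)
$\sqrt{L{\left(19 \right)} + \left(2265 + D{\left(0 \right)}\right)} = \sqrt{\frac{37 \left(37 + 19\right)}{36 \cdot 19} + \left(2265 + \left(-5 + 14 \cdot 0\right)\right)} = \sqrt{\frac{37}{36} \cdot \frac{1}{19} \cdot 56 + \left(2265 + \left(-5 + 0\right)\right)} = \sqrt{\frac{518}{171} + \left(2265 - 5\right)} = \sqrt{\frac{518}{171} + 2260} = \sqrt{\frac{386978}{171}} = \frac{\sqrt{7352582}}{57}$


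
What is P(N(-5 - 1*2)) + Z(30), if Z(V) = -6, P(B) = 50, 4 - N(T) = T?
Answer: 44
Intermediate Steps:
N(T) = 4 - T
P(N(-5 - 1*2)) + Z(30) = 50 - 6 = 44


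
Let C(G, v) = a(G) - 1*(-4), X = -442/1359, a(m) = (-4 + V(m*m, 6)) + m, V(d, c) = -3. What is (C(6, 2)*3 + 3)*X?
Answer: -1768/453 ≈ -3.9029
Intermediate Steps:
a(m) = -7 + m (a(m) = (-4 - 3) + m = -7 + m)
X = -442/1359 (X = -442*1/1359 = -442/1359 ≈ -0.32524)
C(G, v) = -3 + G (C(G, v) = (-7 + G) - 1*(-4) = (-7 + G) + 4 = -3 + G)
(C(6, 2)*3 + 3)*X = ((-3 + 6)*3 + 3)*(-442/1359) = (3*3 + 3)*(-442/1359) = (9 + 3)*(-442/1359) = 12*(-442/1359) = -1768/453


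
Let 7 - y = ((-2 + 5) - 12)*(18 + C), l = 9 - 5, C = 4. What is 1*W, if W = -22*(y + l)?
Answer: -4598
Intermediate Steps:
l = 4
y = 205 (y = 7 - ((-2 + 5) - 12)*(18 + 4) = 7 - (3 - 12)*22 = 7 - (-9)*22 = 7 - 1*(-198) = 7 + 198 = 205)
W = -4598 (W = -22*(205 + 4) = -22*209 = -4598)
1*W = 1*(-4598) = -4598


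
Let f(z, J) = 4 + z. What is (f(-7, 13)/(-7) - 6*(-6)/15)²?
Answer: 9801/1225 ≈ 8.0008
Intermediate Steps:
(f(-7, 13)/(-7) - 6*(-6)/15)² = ((4 - 7)/(-7) - 6*(-6)/15)² = (-3*(-⅐) + 36*(1/15))² = (3/7 + 12/5)² = (99/35)² = 9801/1225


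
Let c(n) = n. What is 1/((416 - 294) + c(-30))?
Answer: 1/92 ≈ 0.010870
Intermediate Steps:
1/((416 - 294) + c(-30)) = 1/((416 - 294) - 30) = 1/(122 - 30) = 1/92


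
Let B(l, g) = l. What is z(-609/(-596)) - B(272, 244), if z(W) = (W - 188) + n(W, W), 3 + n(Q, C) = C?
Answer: -137365/298 ≈ -460.96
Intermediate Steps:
n(Q, C) = -3 + C
z(W) = -191 + 2*W (z(W) = (W - 188) + (-3 + W) = (-188 + W) + (-3 + W) = -191 + 2*W)
z(-609/(-596)) - B(272, 244) = (-191 + 2*(-609/(-596))) - 1*272 = (-191 + 2*(-609*(-1/596))) - 272 = (-191 + 2*(609/596)) - 272 = (-191 + 609/298) - 272 = -56309/298 - 272 = -137365/298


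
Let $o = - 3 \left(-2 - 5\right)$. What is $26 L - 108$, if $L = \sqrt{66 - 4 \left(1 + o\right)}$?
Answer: $-108 + 26 i \sqrt{22} \approx -108.0 + 121.95 i$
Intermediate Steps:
$o = 21$ ($o = \left(-3\right) \left(-7\right) = 21$)
$L = i \sqrt{22}$ ($L = \sqrt{66 - 4 \left(1 + 21\right)} = \sqrt{66 - 88} = \sqrt{-22} = i \sqrt{22} \approx 4.6904 i$)
$26 L - 108 = 26 i \sqrt{22} - 108 = -108 + 26 i \sqrt{22}$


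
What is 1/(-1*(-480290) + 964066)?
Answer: 1/1444356 ≈ 6.9235e-7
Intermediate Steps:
1/(-1*(-480290) + 964066) = 1/(480290 + 964066) = 1/1444356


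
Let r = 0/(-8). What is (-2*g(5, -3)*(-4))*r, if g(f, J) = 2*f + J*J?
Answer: 0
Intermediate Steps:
g(f, J) = J**2 + 2*f (g(f, J) = 2*f + J**2 = J**2 + 2*f)
r = 0 (r = 0*(-1/8) = 0)
(-2*g(5, -3)*(-4))*r = (-2*((-3)**2 + 2*5)*(-4))*0 = (-2*(9 + 10)*(-4))*0 = (-2*19*(-4))*0 = -38*(-4)*0 = 152*0 = 0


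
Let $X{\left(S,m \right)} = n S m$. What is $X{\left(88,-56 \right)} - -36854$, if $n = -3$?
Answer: $51638$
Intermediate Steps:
$X{\left(S,m \right)} = - 3 S m$
$X{\left(88,-56 \right)} - -36854 = \left(-3\right) 88 \left(-56\right) - -36854 = 14784 + 36854 = 51638$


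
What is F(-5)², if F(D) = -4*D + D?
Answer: 225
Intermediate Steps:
F(D) = -3*D
F(-5)² = (-3*(-5))² = 15² = 225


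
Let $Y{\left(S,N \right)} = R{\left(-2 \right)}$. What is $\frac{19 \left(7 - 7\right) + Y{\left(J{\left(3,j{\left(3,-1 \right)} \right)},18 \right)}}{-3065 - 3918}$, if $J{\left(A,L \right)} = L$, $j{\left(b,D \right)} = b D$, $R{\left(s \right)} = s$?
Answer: $\frac{2}{6983} \approx 0.00028641$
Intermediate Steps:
$j{\left(b,D \right)} = D b$
$Y{\left(S,N \right)} = -2$
$\frac{19 \left(7 - 7\right) + Y{\left(J{\left(3,j{\left(3,-1 \right)} \right)},18 \right)}}{-3065 - 3918} = \frac{19 \left(7 - 7\right) - 2}{-3065 - 3918} = \frac{19 \cdot 0 - 2}{-6983} = \left(0 - 2\right) \left(- \frac{1}{6983}\right) = \left(-2\right) \left(- \frac{1}{6983}\right) = \frac{2}{6983}$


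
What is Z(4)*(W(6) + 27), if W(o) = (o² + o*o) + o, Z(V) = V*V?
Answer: 1680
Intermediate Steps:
Z(V) = V²
W(o) = o + 2*o² (W(o) = (o² + o²) + o = 2*o² + o = o + 2*o²)
Z(4)*(W(6) + 27) = 4²*(6*(1 + 2*6) + 27) = 16*(6*(1 + 12) + 27) = 16*(6*13 + 27) = 16*(78 + 27) = 16*105 = 1680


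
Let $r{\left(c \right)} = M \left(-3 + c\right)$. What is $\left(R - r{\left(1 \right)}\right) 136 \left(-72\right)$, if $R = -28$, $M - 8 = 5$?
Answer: $19584$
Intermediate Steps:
$M = 13$ ($M = 8 + 5 = 13$)
$r{\left(c \right)} = -39 + 13 c$ ($r{\left(c \right)} = 13 \left(-3 + c\right) = -39 + 13 c$)
$\left(R - r{\left(1 \right)}\right) 136 \left(-72\right) = \left(-28 - \left(-39 + 13 \cdot 1\right)\right) 136 \left(-72\right) = \left(-28 - \left(-39 + 13\right)\right) 136 \left(-72\right) = \left(-28 - -26\right) 136 \left(-72\right) = \left(-28 + 26\right) 136 \left(-72\right) = \left(-2\right) 136 \left(-72\right) = \left(-272\right) \left(-72\right) = 19584$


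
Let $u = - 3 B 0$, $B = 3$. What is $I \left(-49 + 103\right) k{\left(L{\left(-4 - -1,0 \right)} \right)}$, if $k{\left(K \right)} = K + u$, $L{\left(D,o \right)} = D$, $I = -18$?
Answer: $2916$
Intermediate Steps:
$u = 0$ ($u = \left(-3\right) 3 \cdot 0 = \left(-9\right) 0 = 0$)
$k{\left(K \right)} = K$ ($k{\left(K \right)} = K + 0 = K$)
$I \left(-49 + 103\right) k{\left(L{\left(-4 - -1,0 \right)} \right)} = - 18 \left(-49 + 103\right) \left(-4 - -1\right) = \left(-18\right) 54 \left(-4 + 1\right) = \left(-972\right) \left(-3\right) = 2916$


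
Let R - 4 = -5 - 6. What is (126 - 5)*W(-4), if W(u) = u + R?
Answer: -1331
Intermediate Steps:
R = -7 (R = 4 + (-5 - 6) = 4 - 11 = -7)
W(u) = -7 + u (W(u) = u - 7 = -7 + u)
(126 - 5)*W(-4) = (126 - 5)*(-7 - 4) = 121*(-11) = -1331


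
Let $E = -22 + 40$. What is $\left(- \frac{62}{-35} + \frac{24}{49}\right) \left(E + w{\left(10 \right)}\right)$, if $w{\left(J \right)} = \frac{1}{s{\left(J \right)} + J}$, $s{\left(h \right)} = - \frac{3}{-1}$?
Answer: $\frac{26038}{637} \approx 40.876$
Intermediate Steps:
$s{\left(h \right)} = 3$ ($s{\left(h \right)} = \left(-3\right) \left(-1\right) = 3$)
$E = 18$
$w{\left(J \right)} = \frac{1}{3 + J}$
$\left(- \frac{62}{-35} + \frac{24}{49}\right) \left(E + w{\left(10 \right)}\right) = \left(- \frac{62}{-35} + \frac{24}{49}\right) \left(18 + \frac{1}{3 + 10}\right) = \left(\left(-62\right) \left(- \frac{1}{35}\right) + 24 \cdot \frac{1}{49}\right) \left(18 + \frac{1}{13}\right) = \left(\frac{62}{35} + \frac{24}{49}\right) \left(18 + \frac{1}{13}\right) = \frac{554}{245} \cdot \frac{235}{13} = \frac{26038}{637}$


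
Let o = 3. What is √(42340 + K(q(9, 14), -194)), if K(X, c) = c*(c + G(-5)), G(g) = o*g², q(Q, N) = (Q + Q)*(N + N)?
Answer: √65426 ≈ 255.79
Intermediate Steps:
q(Q, N) = 4*N*Q (q(Q, N) = (2*Q)*(2*N) = 4*N*Q)
G(g) = 3*g²
K(X, c) = c*(75 + c) (K(X, c) = c*(c + 3*(-5)²) = c*(c + 3*25) = c*(c + 75) = c*(75 + c))
√(42340 + K(q(9, 14), -194)) = √(42340 - 194*(75 - 194)) = √(42340 - 194*(-119)) = √(42340 + 23086) = √65426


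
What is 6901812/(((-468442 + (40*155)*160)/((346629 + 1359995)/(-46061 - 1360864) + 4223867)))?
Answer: 2278618804080033334/40922602175 ≈ 5.5681e+7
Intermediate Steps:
6901812/(((-468442 + (40*155)*160)/((346629 + 1359995)/(-46061 - 1360864) + 4223867))) = 6901812/(((-468442 + 6200*160)/(1706624/(-1406925) + 4223867))) = 6901812/(((-468442 + 992000)/(1706624*(-1/1406925) + 4223867))) = 6901812/((523558/(-1706624/1406925 + 4223867))) = 6901812/((523558/(5942662372351/1406925))) = 6901812/((523558*(1406925/5942662372351))) = 6901812/(736606839150/5942662372351) = 6901812*(5942662372351/736606839150) = 2278618804080033334/40922602175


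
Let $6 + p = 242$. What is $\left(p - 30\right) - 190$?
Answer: $16$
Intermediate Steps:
$p = 236$ ($p = -6 + 242 = 236$)
$\left(p - 30\right) - 190 = \left(236 - 30\right) - 190 = 206 - 190 = 16$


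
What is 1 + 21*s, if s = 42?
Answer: 883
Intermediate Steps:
1 + 21*s = 1 + 21*42 = 1 + 882 = 883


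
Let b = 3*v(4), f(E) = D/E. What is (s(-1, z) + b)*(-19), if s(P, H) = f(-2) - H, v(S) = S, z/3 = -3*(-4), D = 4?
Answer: 494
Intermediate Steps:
f(E) = 4/E
z = 36 (z = 3*(-3*(-4)) = 3*12 = 36)
s(P, H) = -2 - H (s(P, H) = 4/(-2) - H = 4*(-½) - H = -2 - H)
b = 12 (b = 3*4 = 12)
(s(-1, z) + b)*(-19) = ((-2 - 1*36) + 12)*(-19) = ((-2 - 36) + 12)*(-19) = (-38 + 12)*(-19) = -26*(-19) = 494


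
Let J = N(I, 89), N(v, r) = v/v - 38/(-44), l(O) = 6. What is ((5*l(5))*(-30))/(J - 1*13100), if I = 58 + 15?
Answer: 6600/96053 ≈ 0.068712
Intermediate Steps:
I = 73
N(v, r) = 41/22 (N(v, r) = 1 - 38*(-1/44) = 1 + 19/22 = 41/22)
J = 41/22 ≈ 1.8636
((5*l(5))*(-30))/(J - 1*13100) = ((5*6)*(-30))/(41/22 - 1*13100) = (30*(-30))/(41/22 - 13100) = -900/(-288159/22) = -900*(-22/288159) = 6600/96053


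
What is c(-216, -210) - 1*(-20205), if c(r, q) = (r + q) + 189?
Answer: 19968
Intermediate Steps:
c(r, q) = 189 + q + r (c(r, q) = (q + r) + 189 = 189 + q + r)
c(-216, -210) - 1*(-20205) = (189 - 210 - 216) - 1*(-20205) = -237 + 20205 = 19968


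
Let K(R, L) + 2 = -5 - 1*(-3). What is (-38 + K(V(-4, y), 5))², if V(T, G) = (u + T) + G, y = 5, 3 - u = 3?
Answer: 1764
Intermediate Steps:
u = 0 (u = 3 - 1*3 = 3 - 3 = 0)
V(T, G) = G + T (V(T, G) = (0 + T) + G = T + G = G + T)
K(R, L) = -4 (K(R, L) = -2 + (-5 - 1*(-3)) = -2 + (-5 + 3) = -2 - 2 = -4)
(-38 + K(V(-4, y), 5))² = (-38 - 4)² = (-42)² = 1764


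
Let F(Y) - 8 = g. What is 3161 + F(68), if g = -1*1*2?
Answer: 3167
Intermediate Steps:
g = -2 (g = -1*2 = -2)
F(Y) = 6 (F(Y) = 8 - 2 = 6)
3161 + F(68) = 3161 + 6 = 3167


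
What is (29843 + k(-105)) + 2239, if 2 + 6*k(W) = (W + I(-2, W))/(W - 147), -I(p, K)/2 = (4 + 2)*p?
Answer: 5389729/168 ≈ 32082.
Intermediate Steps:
I(p, K) = -12*p (I(p, K) = -2*(4 + 2)*p = -12*p)
k(W) = -1/3 + (24 + W)/(6*(-147 + W)) (k(W) = -1/3 + ((W - 12*(-2))/(W - 147))/6 = -1/3 + ((W + 24)/(-147 + W))/6 = -1/3 + ((24 + W)/(-147 + W))/6 = -1/3 + (24 + W)/(6*(-147 + W)))
(29843 + k(-105)) + 2239 = (29843 + (318 - 1*(-105))/(6*(-147 - 105))) + 2239 = (29843 + (1/6)*(318 + 105)/(-252)) + 2239 = (29843 + (1/6)*(-1/252)*423) + 2239 = (29843 - 47/168) + 2239 = 5013577/168 + 2239 = 5389729/168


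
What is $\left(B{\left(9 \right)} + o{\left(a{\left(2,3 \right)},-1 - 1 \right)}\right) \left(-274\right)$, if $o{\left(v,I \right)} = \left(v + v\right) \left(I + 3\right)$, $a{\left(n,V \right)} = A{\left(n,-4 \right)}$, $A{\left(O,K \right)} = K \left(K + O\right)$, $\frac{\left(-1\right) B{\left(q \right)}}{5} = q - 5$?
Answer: $1096$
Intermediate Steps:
$B{\left(q \right)} = 25 - 5 q$ ($B{\left(q \right)} = - 5 \left(q - 5\right) = - 5 \left(-5 + q\right) = 25 - 5 q$)
$a{\left(n,V \right)} = 16 - 4 n$ ($a{\left(n,V \right)} = - 4 \left(-4 + n\right) = 16 - 4 n$)
$o{\left(v,I \right)} = 2 v \left(3 + I\right)$
$\left(B{\left(9 \right)} + o{\left(a{\left(2,3 \right)},-1 - 1 \right)}\right) \left(-274\right) = \left(\left(25 - 45\right) + 2 \left(16 - 8\right) \left(3 - 2\right)\right) \left(-274\right) = \left(-20 + 2 \cdot 8 \left(3 - 2\right)\right) \left(-274\right) = \left(-20 + 2 \cdot 8 \cdot 1\right) \left(-274\right) = \left(-20 + 16\right) \left(-274\right) = \left(-4\right) \left(-274\right) = 1096$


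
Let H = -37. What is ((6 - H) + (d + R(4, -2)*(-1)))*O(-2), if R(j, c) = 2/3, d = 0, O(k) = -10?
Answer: -1270/3 ≈ -423.33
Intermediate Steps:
R(j, c) = 2/3 (R(j, c) = 2*(1/3) = 2/3)
((6 - H) + (d + R(4, -2)*(-1)))*O(-2) = ((6 - 1*(-37)) + (0 + (2/3)*(-1)))*(-10) = ((6 + 37) + (0 - 2/3))*(-10) = (43 - 2/3)*(-10) = (127/3)*(-10) = -1270/3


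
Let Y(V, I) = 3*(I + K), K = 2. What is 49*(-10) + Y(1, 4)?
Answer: -472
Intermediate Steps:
Y(V, I) = 6 + 3*I (Y(V, I) = 3*(I + 2) = 3*(2 + I) = 6 + 3*I)
49*(-10) + Y(1, 4) = 49*(-10) + (6 + 3*4) = -490 + (6 + 12) = -490 + 18 = -472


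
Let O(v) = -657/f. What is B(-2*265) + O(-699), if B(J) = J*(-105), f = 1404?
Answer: 8681327/156 ≈ 55650.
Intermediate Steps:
O(v) = -73/156 (O(v) = -657/1404 = -657*1/1404 = -73/156)
B(J) = -105*J
B(-2*265) + O(-699) = -(-210)*265 - 73/156 = -105*(-530) - 73/156 = 55650 - 73/156 = 8681327/156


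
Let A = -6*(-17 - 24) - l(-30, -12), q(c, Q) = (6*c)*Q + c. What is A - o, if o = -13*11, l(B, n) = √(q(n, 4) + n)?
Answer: 389 - 2*I*√78 ≈ 389.0 - 17.664*I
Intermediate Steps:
q(c, Q) = c + 6*Q*c (q(c, Q) = 6*Q*c + c = c + 6*Q*c)
l(B, n) = √26*√n (l(B, n) = √(n*(1 + 6*4) + n) = √(n*(1 + 24) + n) = √(n*25 + n) = √(25*n + n) = √(26*n) = √26*√n)
A = 246 - 2*I*√78 (A = -6*(-17 - 24) - √26*√(-12) = -6*(-41) - √26*2*I*√3 = 246 - 2*I*√78 ≈ 246.0 - 17.664*I)
o = -143
A - o = (246 - 2*I*√78) - 1*(-143) = (246 - 2*I*√78) + 143 = 389 - 2*I*√78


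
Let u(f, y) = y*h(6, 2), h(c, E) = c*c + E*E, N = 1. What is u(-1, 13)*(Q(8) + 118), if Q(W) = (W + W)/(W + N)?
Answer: 560560/9 ≈ 62284.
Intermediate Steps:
h(c, E) = E**2 + c**2 (h(c, E) = c**2 + E**2 = E**2 + c**2)
Q(W) = 2*W/(1 + W) (Q(W) = (W + W)/(W + 1) = (2*W)/(1 + W) = 2*W/(1 + W))
u(f, y) = 40*y (u(f, y) = y*(2**2 + 6**2) = y*(4 + 36) = y*40 = 40*y)
u(-1, 13)*(Q(8) + 118) = (40*13)*(2*8/(1 + 8) + 118) = 520*(2*8/9 + 118) = 520*(2*8*(1/9) + 118) = 520*(16/9 + 118) = 520*(1078/9) = 560560/9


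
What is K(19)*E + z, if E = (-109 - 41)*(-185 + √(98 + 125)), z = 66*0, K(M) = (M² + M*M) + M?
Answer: 20562750 - 111150*√223 ≈ 1.8903e+7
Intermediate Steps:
K(M) = M + 2*M² (K(M) = (M² + M²) + M = 2*M² + M = M + 2*M²)
z = 0
E = 27750 - 150*√223 (E = -150*(-185 + √223) = 27750 - 150*√223 ≈ 25510.)
K(19)*E + z = (19*(1 + 2*19))*(27750 - 150*√223) + 0 = (19*(1 + 38))*(27750 - 150*√223) + 0 = (19*39)*(27750 - 150*√223) + 0 = 741*(27750 - 150*√223) + 0 = (20562750 - 111150*√223) + 0 = 20562750 - 111150*√223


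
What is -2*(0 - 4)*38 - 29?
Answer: 275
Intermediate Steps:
-2*(0 - 4)*38 - 29 = -2*(-4)*38 - 29 = 8*38 - 29 = 304 - 29 = 275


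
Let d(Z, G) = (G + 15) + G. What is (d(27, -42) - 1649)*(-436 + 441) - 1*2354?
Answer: -10944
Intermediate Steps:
d(Z, G) = 15 + 2*G (d(Z, G) = (15 + G) + G = 15 + 2*G)
(d(27, -42) - 1649)*(-436 + 441) - 1*2354 = ((15 + 2*(-42)) - 1649)*(-436 + 441) - 1*2354 = ((15 - 84) - 1649)*5 - 2354 = (-69 - 1649)*5 - 2354 = -1718*5 - 2354 = -8590 - 2354 = -10944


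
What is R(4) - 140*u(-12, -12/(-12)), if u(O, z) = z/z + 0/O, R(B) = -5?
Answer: -145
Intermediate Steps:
u(O, z) = 1 (u(O, z) = 1 + 0 = 1)
R(4) - 140*u(-12, -12/(-12)) = -5 - 140*1 = -5 - 140 = -145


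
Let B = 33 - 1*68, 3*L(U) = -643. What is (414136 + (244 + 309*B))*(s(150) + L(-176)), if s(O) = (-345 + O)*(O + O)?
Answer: -71085149795/3 ≈ -2.3695e+10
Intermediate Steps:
L(U) = -643/3 (L(U) = (1/3)*(-643) = -643/3)
B = -35 (B = 33 - 68 = -35)
s(O) = 2*O*(-345 + O) (s(O) = (-345 + O)*(2*O) = 2*O*(-345 + O))
(414136 + (244 + 309*B))*(s(150) + L(-176)) = (414136 + (244 + 309*(-35)))*(2*150*(-345 + 150) - 643/3) = (414136 + (244 - 10815))*(2*150*(-195) - 643/3) = (414136 - 10571)*(-58500 - 643/3) = 403565*(-176143/3) = -71085149795/3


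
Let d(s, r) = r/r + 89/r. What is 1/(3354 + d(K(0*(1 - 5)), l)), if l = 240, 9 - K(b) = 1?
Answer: 240/805289 ≈ 0.00029803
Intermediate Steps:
K(b) = 8 (K(b) = 9 - 1*1 = 9 - 1 = 8)
d(s, r) = 1 + 89/r
1/(3354 + d(K(0*(1 - 5)), l)) = 1/(3354 + (89 + 240)/240) = 1/(3354 + (1/240)*329) = 1/(3354 + 329/240) = 1/(805289/240) = 240/805289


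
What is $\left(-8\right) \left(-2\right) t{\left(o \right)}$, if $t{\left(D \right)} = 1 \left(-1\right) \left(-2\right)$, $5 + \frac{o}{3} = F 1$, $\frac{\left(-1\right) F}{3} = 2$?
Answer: $32$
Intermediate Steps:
$F = -6$ ($F = \left(-3\right) 2 = -6$)
$o = -33$ ($o = -15 + 3 \left(\left(-6\right) 1\right) = -15 + 3 \left(-6\right) = -15 - 18 = -33$)
$t{\left(D \right)} = 2$ ($t{\left(D \right)} = \left(-1\right) \left(-2\right) = 2$)
$\left(-8\right) \left(-2\right) t{\left(o \right)} = \left(-8\right) \left(-2\right) 2 = 16 \cdot 2 = 32$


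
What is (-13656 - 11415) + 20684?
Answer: -4387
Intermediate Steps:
(-13656 - 11415) + 20684 = -25071 + 20684 = -4387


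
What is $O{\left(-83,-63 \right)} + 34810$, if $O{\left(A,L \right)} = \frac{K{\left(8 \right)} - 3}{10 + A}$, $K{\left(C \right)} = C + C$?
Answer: $\frac{2541117}{73} \approx 34810.0$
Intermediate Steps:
$K{\left(C \right)} = 2 C$
$O{\left(A,L \right)} = \frac{13}{10 + A}$ ($O{\left(A,L \right)} = \frac{2 \cdot 8 - 3}{10 + A} = \frac{16 - 3}{10 + A} = \frac{13}{10 + A}$)
$O{\left(-83,-63 \right)} + 34810 = \frac{13}{10 - 83} + 34810 = \frac{13}{-73} + 34810 = 13 \left(- \frac{1}{73}\right) + 34810 = - \frac{13}{73} + 34810 = \frac{2541117}{73}$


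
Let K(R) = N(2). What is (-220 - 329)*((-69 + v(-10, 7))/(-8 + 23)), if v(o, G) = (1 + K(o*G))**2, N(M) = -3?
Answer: 2379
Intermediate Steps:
K(R) = -3
v(o, G) = 4 (v(o, G) = (1 - 3)**2 = (-2)**2 = 4)
(-220 - 329)*((-69 + v(-10, 7))/(-8 + 23)) = (-220 - 329)*((-69 + 4)/(-8 + 23)) = -(-35685)/15 = -549*(-13/3) = 2379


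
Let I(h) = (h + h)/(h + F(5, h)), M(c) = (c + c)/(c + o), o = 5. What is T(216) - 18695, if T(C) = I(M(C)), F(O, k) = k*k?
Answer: -12207393/653 ≈ -18694.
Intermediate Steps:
F(O, k) = k**2
M(c) = 2*c/(5 + c) (M(c) = (c + c)/(c + 5) = (2*c)/(5 + c) = 2*c/(5 + c))
I(h) = 2*h/(h + h**2) (I(h) = (h + h)/(h + h**2) = (2*h)/(h + h**2) = 2*h/(h + h**2))
T(C) = 2/(1 + 2*C/(5 + C))
T(216) - 18695 = 2*(5 + 216)/(5 + 3*216) - 18695 = 2*221/(5 + 648) - 18695 = 2*221/653 - 18695 = 2*(1/653)*221 - 18695 = 442/653 - 18695 = -12207393/653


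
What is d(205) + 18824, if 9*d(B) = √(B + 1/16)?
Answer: 18824 + √3281/36 ≈ 18826.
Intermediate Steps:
d(B) = √(1/16 + B)/9 (d(B) = √(B + 1/16)/9 = √(1/16 + B)/9)
d(205) + 18824 = √(1 + 16*205)/36 + 18824 = √(1 + 3280)/36 + 18824 = √3281/36 + 18824 = 18824 + √3281/36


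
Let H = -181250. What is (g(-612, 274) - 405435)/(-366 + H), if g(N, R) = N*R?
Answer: 573123/181616 ≈ 3.1557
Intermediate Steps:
(g(-612, 274) - 405435)/(-366 + H) = (-612*274 - 405435)/(-366 - 181250) = (-167688 - 405435)/(-181616) = -573123*(-1/181616) = 573123/181616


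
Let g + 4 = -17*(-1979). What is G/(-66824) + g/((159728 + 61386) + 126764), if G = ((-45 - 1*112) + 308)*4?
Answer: 127360889/1452912467 ≈ 0.087659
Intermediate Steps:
g = 33639 (g = -4 - 17*(-1979) = -4 + 33643 = 33639)
G = 604 (G = ((-45 - 112) + 308)*4 = (-157 + 308)*4 = 151*4 = 604)
G/(-66824) + g/((159728 + 61386) + 126764) = 604/(-66824) + 33639/((159728 + 61386) + 126764) = 604*(-1/66824) + 33639/(221114 + 126764) = -151/16706 + 33639/347878 = 127360889/1452912467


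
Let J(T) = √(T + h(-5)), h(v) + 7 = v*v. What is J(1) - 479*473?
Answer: -226567 + √19 ≈ -2.2656e+5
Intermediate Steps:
h(v) = -7 + v² (h(v) = -7 + v*v = -7 + v²)
J(T) = √(18 + T) (J(T) = √(T + (-7 + (-5)²)) = √(T + (-7 + 25)) = √(T + 18) = √(18 + T))
J(1) - 479*473 = √(18 + 1) - 479*473 = √19 - 226567 = -226567 + √19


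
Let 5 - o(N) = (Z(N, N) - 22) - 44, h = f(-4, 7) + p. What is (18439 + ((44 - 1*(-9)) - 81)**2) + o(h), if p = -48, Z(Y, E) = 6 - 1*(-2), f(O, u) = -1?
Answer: 19286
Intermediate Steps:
Z(Y, E) = 8 (Z(Y, E) = 6 + 2 = 8)
h = -49 (h = -1 - 48 = -49)
o(N) = 63 (o(N) = 5 - ((8 - 22) - 44) = 5 - (-14 - 44) = 5 - 1*(-58) = 5 + 58 = 63)
(18439 + ((44 - 1*(-9)) - 81)**2) + o(h) = (18439 + ((44 - 1*(-9)) - 81)**2) + 63 = (18439 + ((44 + 9) - 81)**2) + 63 = (18439 + (53 - 81)**2) + 63 = (18439 + (-28)**2) + 63 = (18439 + 784) + 63 = 19223 + 63 = 19286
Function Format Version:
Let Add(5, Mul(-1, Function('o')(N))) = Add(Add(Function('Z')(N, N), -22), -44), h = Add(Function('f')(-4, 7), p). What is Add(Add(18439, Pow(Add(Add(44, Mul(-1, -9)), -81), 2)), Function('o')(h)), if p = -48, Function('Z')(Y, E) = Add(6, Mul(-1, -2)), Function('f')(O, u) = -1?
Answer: 19286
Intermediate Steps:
Function('Z')(Y, E) = 8 (Function('Z')(Y, E) = Add(6, 2) = 8)
h = -49 (h = Add(-1, -48) = -49)
Function('o')(N) = 63 (Function('o')(N) = Add(5, Mul(-1, Add(Add(8, -22), -44))) = Add(5, Mul(-1, Add(-14, -44))) = Add(5, Mul(-1, -58)) = Add(5, 58) = 63)
Add(Add(18439, Pow(Add(Add(44, Mul(-1, -9)), -81), 2)), Function('o')(h)) = Add(Add(18439, Pow(Add(Add(44, Mul(-1, -9)), -81), 2)), 63) = Add(Add(18439, Pow(Add(Add(44, 9), -81), 2)), 63) = Add(Add(18439, Pow(Add(53, -81), 2)), 63) = Add(Add(18439, Pow(-28, 2)), 63) = Add(Add(18439, 784), 63) = Add(19223, 63) = 19286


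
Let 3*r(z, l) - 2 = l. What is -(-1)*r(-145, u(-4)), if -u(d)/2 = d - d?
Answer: 2/3 ≈ 0.66667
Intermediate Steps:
u(d) = 0 (u(d) = -2*(d - d) = -2*0 = 0)
r(z, l) = 2/3 + l/3
-(-1)*r(-145, u(-4)) = -(-1)*(2/3 + (1/3)*0) = -(-1)*(2/3 + 0) = -(-1)*2/3 = -1*(-2/3) = 2/3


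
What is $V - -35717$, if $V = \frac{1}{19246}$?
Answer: $\frac{687409383}{19246} \approx 35717.0$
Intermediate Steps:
$V = \frac{1}{19246} \approx 5.1959 \cdot 10^{-5}$
$V - -35717 = \frac{1}{19246} - -35717 = \frac{1}{19246} + 35717 = \frac{687409383}{19246}$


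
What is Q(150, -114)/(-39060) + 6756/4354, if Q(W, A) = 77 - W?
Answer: 18871943/12147660 ≈ 1.5535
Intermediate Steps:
Q(150, -114)/(-39060) + 6756/4354 = (77 - 1*150)/(-39060) + 6756/4354 = (77 - 150)*(-1/39060) + 6756*(1/4354) = -73*(-1/39060) + 3378/2177 = 73/39060 + 3378/2177 = 18871943/12147660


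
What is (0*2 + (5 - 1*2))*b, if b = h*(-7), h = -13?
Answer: 273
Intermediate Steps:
b = 91 (b = -13*(-7) = 91)
(0*2 + (5 - 1*2))*b = (0*2 + (5 - 1*2))*91 = (0 + (5 - 2))*91 = (0 + 3)*91 = 3*91 = 273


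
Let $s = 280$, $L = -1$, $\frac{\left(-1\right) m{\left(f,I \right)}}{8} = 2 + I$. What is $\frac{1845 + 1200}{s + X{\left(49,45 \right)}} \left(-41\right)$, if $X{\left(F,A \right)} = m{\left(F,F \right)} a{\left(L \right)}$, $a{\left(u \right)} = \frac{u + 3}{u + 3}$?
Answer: $\frac{124845}{128} \approx 975.35$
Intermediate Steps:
$m{\left(f,I \right)} = -16 - 8 I$ ($m{\left(f,I \right)} = - 8 \left(2 + I\right) = -16 - 8 I$)
$a{\left(u \right)} = 1$ ($a{\left(u \right)} = \frac{3 + u}{3 + u} = 1$)
$X{\left(F,A \right)} = -16 - 8 F$ ($X{\left(F,A \right)} = \left(-16 - 8 F\right) 1 = -16 - 8 F$)
$\frac{1845 + 1200}{s + X{\left(49,45 \right)}} \left(-41\right) = \frac{1845 + 1200}{280 - 408} \left(-41\right) = \frac{3045}{280 - 408} \left(-41\right) = \frac{3045}{-128} \left(-41\right) = 3045 \left(- \frac{1}{128}\right) \left(-41\right) = \left(- \frac{3045}{128}\right) \left(-41\right) = \frac{124845}{128}$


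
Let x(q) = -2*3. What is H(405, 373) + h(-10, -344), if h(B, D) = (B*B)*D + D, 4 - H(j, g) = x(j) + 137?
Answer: -34871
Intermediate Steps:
x(q) = -6
H(j, g) = -127 (H(j, g) = 4 - (-6 + 137) = 4 - 1*131 = 4 - 131 = -127)
h(B, D) = D + D*B² (h(B, D) = B²*D + D = D*B² + D = D + D*B²)
H(405, 373) + h(-10, -344) = -127 - 344*(1 + (-10)²) = -127 - 344*(1 + 100) = -127 - 344*101 = -127 - 34744 = -34871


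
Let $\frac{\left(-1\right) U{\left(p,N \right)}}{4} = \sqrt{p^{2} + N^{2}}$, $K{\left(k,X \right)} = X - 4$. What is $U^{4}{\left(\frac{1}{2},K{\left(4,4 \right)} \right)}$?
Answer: $16$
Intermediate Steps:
$K{\left(k,X \right)} = -4 + X$
$U{\left(p,N \right)} = - 4 \sqrt{N^{2} + p^{2}}$ ($U{\left(p,N \right)} = - 4 \sqrt{p^{2} + N^{2}} = - 4 \sqrt{N^{2} + p^{2}}$)
$U^{4}{\left(\frac{1}{2},K{\left(4,4 \right)} \right)} = \left(- 4 \sqrt{\left(-4 + 4\right)^{2} + \left(\frac{1}{2}\right)^{2}}\right)^{4} = \left(- 4 \sqrt{0^{2} + \left(\frac{1}{2}\right)^{2}}\right)^{4} = \left(- 4 \sqrt{0 + \frac{1}{4}}\right)^{4} = \left(- \frac{4}{2}\right)^{4} = \left(\left(-4\right) \frac{1}{2}\right)^{4} = \left(-2\right)^{4} = 16$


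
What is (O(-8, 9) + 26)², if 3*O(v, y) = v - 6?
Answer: 4096/9 ≈ 455.11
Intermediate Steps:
O(v, y) = -2 + v/3 (O(v, y) = (v - 6)/3 = (-6 + v)/3 = -2 + v/3)
(O(-8, 9) + 26)² = ((-2 + (⅓)*(-8)) + 26)² = ((-2 - 8/3) + 26)² = (-14/3 + 26)² = (64/3)² = 4096/9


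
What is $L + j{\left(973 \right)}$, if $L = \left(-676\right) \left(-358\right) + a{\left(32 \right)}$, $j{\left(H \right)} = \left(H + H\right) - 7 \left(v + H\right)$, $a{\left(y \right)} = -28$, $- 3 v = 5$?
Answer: $\frac{711380}{3} \approx 2.3713 \cdot 10^{5}$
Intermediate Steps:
$v = - \frac{5}{3}$ ($v = \left(- \frac{1}{3}\right) 5 = - \frac{5}{3} \approx -1.6667$)
$j{\left(H \right)} = \frac{35}{3} - 5 H$ ($j{\left(H \right)} = \left(H + H\right) - 7 \left(- \frac{5}{3} + H\right) = 2 H - \left(- \frac{35}{3} + 7 H\right) = \frac{35}{3} - 5 H$)
$L = 241980$ ($L = \left(-676\right) \left(-358\right) - 28 = 242008 - 28 = 241980$)
$L + j{\left(973 \right)} = 241980 + \left(\frac{35}{3} - 4865\right) = 241980 - \frac{14560}{3} = \frac{711380}{3}$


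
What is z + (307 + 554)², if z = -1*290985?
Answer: 450336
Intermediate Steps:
z = -290985
z + (307 + 554)² = -290985 + (307 + 554)² = -290985 + 861² = -290985 + 741321 = 450336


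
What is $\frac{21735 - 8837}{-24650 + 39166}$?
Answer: $\frac{6449}{7258} \approx 0.88854$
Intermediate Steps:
$\frac{21735 - 8837}{-24650 + 39166} = \frac{21735 - 8837}{14516} = 12898 \cdot \frac{1}{14516} = \frac{6449}{7258}$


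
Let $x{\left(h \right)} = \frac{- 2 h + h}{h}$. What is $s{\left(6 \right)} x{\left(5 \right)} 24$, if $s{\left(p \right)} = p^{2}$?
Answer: $-864$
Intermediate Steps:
$x{\left(h \right)} = -1$ ($x{\left(h \right)} = \frac{\left(-1\right) h}{h} = -1$)
$s{\left(6 \right)} x{\left(5 \right)} 24 = 6^{2} \left(-1\right) 24 = 36 \left(-1\right) 24 = \left(-36\right) 24 = -864$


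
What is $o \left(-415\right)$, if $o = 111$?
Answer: $-46065$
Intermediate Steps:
$o \left(-415\right) = 111 \left(-415\right) = -46065$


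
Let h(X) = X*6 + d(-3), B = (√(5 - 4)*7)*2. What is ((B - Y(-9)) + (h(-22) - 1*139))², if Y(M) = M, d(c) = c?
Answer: 63001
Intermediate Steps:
B = 14 (B = (√1*7)*2 = (1*7)*2 = 7*2 = 14)
h(X) = -3 + 6*X (h(X) = X*6 - 3 = 6*X - 3 = -3 + 6*X)
((B - Y(-9)) + (h(-22) - 1*139))² = ((14 - 1*(-9)) + ((-3 + 6*(-22)) - 1*139))² = ((14 + 9) + ((-3 - 132) - 139))² = (23 + (-135 - 139))² = (23 - 274)² = (-251)² = 63001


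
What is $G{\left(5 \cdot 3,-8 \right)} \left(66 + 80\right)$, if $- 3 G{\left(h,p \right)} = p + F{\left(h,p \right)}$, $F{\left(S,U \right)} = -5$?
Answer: $\frac{1898}{3} \approx 632.67$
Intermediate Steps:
$G{\left(h,p \right)} = \frac{5}{3} - \frac{p}{3}$ ($G{\left(h,p \right)} = - \frac{p - 5}{3} = - \frac{-5 + p}{3} = \frac{5}{3} - \frac{p}{3}$)
$G{\left(5 \cdot 3,-8 \right)} \left(66 + 80\right) = \left(\frac{5}{3} - - \frac{8}{3}\right) \left(66 + 80\right) = \left(\frac{5}{3} + \frac{8}{3}\right) 146 = \frac{13}{3} \cdot 146 = \frac{1898}{3}$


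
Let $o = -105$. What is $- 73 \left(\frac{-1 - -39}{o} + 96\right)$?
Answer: $- \frac{733066}{105} \approx -6981.6$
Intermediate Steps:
$- 73 \left(\frac{-1 - -39}{o} + 96\right) = - 73 \left(\frac{-1 - -39}{-105} + 96\right) = - 73 \left(\left(-1 + 39\right) \left(- \frac{1}{105}\right) + 96\right) = - 73 \left(38 \left(- \frac{1}{105}\right) + 96\right) = - 73 \left(- \frac{38}{105} + 96\right) = \left(-73\right) \frac{10042}{105} = - \frac{733066}{105}$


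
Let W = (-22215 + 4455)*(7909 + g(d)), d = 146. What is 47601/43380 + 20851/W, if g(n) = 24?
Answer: 7450671313/6790901856 ≈ 1.0972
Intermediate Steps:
W = -140890080 (W = (-22215 + 4455)*(7909 + 24) = -17760*7933 = -140890080)
47601/43380 + 20851/W = 47601/43380 + 20851/(-140890080) = 47601*(1/43380) + 20851*(-1/140890080) = 5289/4820 - 20851/140890080 = 7450671313/6790901856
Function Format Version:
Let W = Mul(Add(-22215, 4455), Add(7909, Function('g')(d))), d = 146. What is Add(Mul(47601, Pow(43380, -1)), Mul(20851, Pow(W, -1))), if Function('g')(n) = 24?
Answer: Rational(7450671313, 6790901856) ≈ 1.0972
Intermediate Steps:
W = -140890080 (W = Mul(Add(-22215, 4455), Add(7909, 24)) = Mul(-17760, 7933) = -140890080)
Add(Mul(47601, Pow(43380, -1)), Mul(20851, Pow(W, -1))) = Add(Mul(47601, Pow(43380, -1)), Mul(20851, Pow(-140890080, -1))) = Add(Mul(47601, Rational(1, 43380)), Mul(20851, Rational(-1, 140890080))) = Add(Rational(5289, 4820), Rational(-20851, 140890080)) = Rational(7450671313, 6790901856)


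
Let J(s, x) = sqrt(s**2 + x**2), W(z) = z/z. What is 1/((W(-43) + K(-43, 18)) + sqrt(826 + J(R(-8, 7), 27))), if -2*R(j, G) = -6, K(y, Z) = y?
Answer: 1/(-42 + sqrt(826 + 3*sqrt(82))) ≈ -0.078180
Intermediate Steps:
R(j, G) = 3 (R(j, G) = -1/2*(-6) = 3)
W(z) = 1
1/((W(-43) + K(-43, 18)) + sqrt(826 + J(R(-8, 7), 27))) = 1/((1 - 43) + sqrt(826 + sqrt(3**2 + 27**2))) = 1/(-42 + sqrt(826 + sqrt(9 + 729))) = 1/(-42 + sqrt(826 + sqrt(738))) = 1/(-42 + sqrt(826 + 3*sqrt(82)))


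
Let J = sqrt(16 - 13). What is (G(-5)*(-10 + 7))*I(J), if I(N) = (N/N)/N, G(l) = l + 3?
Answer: 2*sqrt(3) ≈ 3.4641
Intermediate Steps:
G(l) = 3 + l
J = sqrt(3) ≈ 1.7320
I(N) = 1/N
(G(-5)*(-10 + 7))*I(J) = ((3 - 5)*(-10 + 7))/(sqrt(3)) = (-2*(-3))*(sqrt(3)/3) = 6*(sqrt(3)/3) = 2*sqrt(3)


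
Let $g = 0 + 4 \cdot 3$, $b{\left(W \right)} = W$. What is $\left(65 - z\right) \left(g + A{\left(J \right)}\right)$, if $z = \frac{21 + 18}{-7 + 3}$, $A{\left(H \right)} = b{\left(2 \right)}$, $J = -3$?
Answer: $\frac{2093}{2} \approx 1046.5$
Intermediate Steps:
$A{\left(H \right)} = 2$
$z = - \frac{39}{4}$ ($z = \frac{39}{-4} = 39 \left(- \frac{1}{4}\right) = - \frac{39}{4} \approx -9.75$)
$g = 12$ ($g = 0 + 12 = 12$)
$\left(65 - z\right) \left(g + A{\left(J \right)}\right) = \left(65 - - \frac{39}{4}\right) \left(12 + 2\right) = \left(65 + \frac{39}{4}\right) 14 = \frac{299}{4} \cdot 14 = \frac{2093}{2}$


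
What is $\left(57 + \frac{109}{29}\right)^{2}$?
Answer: $\frac{3104644}{841} \approx 3691.6$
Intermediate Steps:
$\left(57 + \frac{109}{29}\right)^{2} = \left(\frac{1762}{29}\right)^{2} = \frac{3104644}{841}$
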